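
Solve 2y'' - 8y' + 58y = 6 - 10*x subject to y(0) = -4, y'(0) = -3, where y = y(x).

Divide through by 2: y'' - 4y' + 29y = 3 - 5*x.
Characteristic equation r² - 4r + 29 = 0 has discriminant (-4)² - 4·(29) = -100 < 0, so r = 2 ± 5i.
Hence y_h = C1*cos(5*x)*exp(2*x) + C2*exp(2*x)*sin(5*x).
For the particular solution try y_p = A0 + A1*x. Substituting and matching coefficients of each power of x gives A0 = 67/841, A1 = -5/29, so y_p = 67/841 - 5*x/29.
General solution: y = 67/841 - 5*x/29 + C1*cos(5*x)*exp(2*x) + C2*exp(2*x)*sin(5*x).
Apply the initial conditions: y(0) = 67/841 + C1 = -4 and y'(0) = -5/29 + 2*C1 + 5*C2 = -3. Solving gives C1 = -3431/841, C2 = 4484/4205.

y = 67/841 - 5*x/29 - 3431*cos(5*x)*exp(2*x)/841 + 4484*exp(2*x)*sin(5*x)/4205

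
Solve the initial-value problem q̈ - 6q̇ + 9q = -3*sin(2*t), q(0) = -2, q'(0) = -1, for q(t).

q = -302*exp(3*t)/169 - 36*cos(2*t)/169 - 15*sin(2*t)/169 + 59*t*exp(3*t)/13

Characteristic equation r² - 6r + 9 = 0 has discriminant (-6)² - 4·(9) = 0, so r = 3 is a repeated root.
Hence q_h = (C1 + C2*t)*exp(3*t).
Try q_p = A*cos(2*t) + B*sin(2*t). Substituting and equating the coefficients of cos(2t) and sin(2t) gives A = -36/169, B = -15/169, so q_p = -36*cos(2*t)/169 - 15*sin(2*t)/169.
General solution: q = -36*cos(2*t)/169 - 15*sin(2*t)/169 + C1*exp(3*t) + C2*t*exp(3*t).
Apply the initial conditions: q(0) = -36/169 + C1 = -2 and q'(0) = -30/169 + C2 + 3*C1 = -1. Solving gives C1 = -302/169, C2 = 59/13.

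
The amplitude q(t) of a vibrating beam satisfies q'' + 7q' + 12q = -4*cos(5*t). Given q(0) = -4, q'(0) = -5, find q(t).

Characteristic equation r² + 7r + 12 = 0 factors as (r + 3)(r + 4) = 0, so r = -3, -4.
Hence q_h = C1*exp(-3*t) + C2*exp(-4*t).
Try q_p = A*cos(5*t) + B*sin(5*t). Substituting and equating the coefficients of cos(5t) and sin(5t) gives A = 26/697, B = -70/697, so q_p = -70*sin(5*t)/697 + 26*cos(5*t)/697.
General solution: q = -70*sin(5*t)/697 + 26*cos(5*t)/697 + C1*exp(-3*t) + C2*exp(-4*t).
Apply the initial conditions: q(0) = 26/697 + C1 + C2 = -4 and q'(0) = -350/697 - 4*C2 - 3*C1 = -5. Solving gives C1 = -351/17, C2 = 681/41.

q = -351*exp(-3*t)/17 - 70*sin(5*t)/697 + 26*cos(5*t)/697 + 681*exp(-4*t)/41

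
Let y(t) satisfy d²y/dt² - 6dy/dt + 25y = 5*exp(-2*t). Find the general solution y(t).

Characteristic equation r² - 6r + 25 = 0 has discriminant (-6)² - 4·(25) = -64 < 0, so r = 3 ± 4i.
Hence y_h = C1*cos(4*t)*exp(3*t) + C2*exp(3*t)*sin(4*t).
Try y_p = A*exp(-2*t). Substituting into the equation and dividing by exp(-2*t) gives A = 5/41, so y_p = 5*exp(-2*t)/41.

y = 5*exp(-2*t)/41 + C1*cos(4*t)*exp(3*t) + C2*exp(3*t)*sin(4*t)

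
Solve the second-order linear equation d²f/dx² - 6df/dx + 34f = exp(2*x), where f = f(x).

f = exp(2*x)/26 + C1*cos(5*x)*exp(3*x) + C2*exp(3*x)*sin(5*x)

Characteristic equation r² - 6r + 34 = 0 has discriminant (-6)² - 4·(34) = -100 < 0, so r = 3 ± 5i.
Hence f_h = C1*cos(5*x)*exp(3*x) + C2*exp(3*x)*sin(5*x).
Try f_p = A*exp(2*x). Substituting into the equation and dividing by exp(2*x) gives A = 1/26, so f_p = exp(2*x)/26.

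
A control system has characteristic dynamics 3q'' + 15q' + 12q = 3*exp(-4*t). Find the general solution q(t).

Divide through by 3: q'' + 5q' + 4q = exp(-4*t).
Characteristic equation r² + 5r + 4 = 0 factors as (r + 4)(r + 1) = 0, so r = -4, -1.
Hence q_h = C1*exp(-4*t) + C2*exp(-t).
Since exp(-4*t) solves the homogeneous equation (r = -4 is a root of multiplicity 1), multiply the trial by t. Try q_p = A*t*exp(-4*t). Substituting into the equation and dividing by exp(-4*t) gives A = -1/3, so q_p = -t*exp(-4*t)/3.

q = C1*exp(-4*t) + C2*exp(-t) - t*exp(-4*t)/3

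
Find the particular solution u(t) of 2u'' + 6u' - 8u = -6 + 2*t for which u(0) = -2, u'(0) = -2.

u = 9/16 - 13*exp(-4*t)/80 - 12*exp(t)/5 - t/4

Divide through by 2: u'' + 3u' - 4u = -3 + t.
Characteristic equation r² + 3r - 4 = 0 factors as (r - 1)(r + 4) = 0, so r = 1, -4.
Hence u_h = C1*exp(t) + C2*exp(-4*t).
For the particular solution try u_p = A0 + A1*t. Substituting and matching coefficients of each power of t gives A0 = 9/16, A1 = -1/4, so u_p = 9/16 - t/4.
General solution: u = 9/16 - t/4 + C1*exp(t) + C2*exp(-4*t).
Apply the initial conditions: u(0) = 9/16 + C1 + C2 = -2 and u'(0) = -1/4 + C1 - 4*C2 = -2. Solving gives C1 = -12/5, C2 = -13/80.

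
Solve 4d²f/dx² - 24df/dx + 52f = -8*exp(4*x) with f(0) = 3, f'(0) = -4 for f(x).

Divide through by 4: f'' - 6f' + 13f = -2*exp(4*x).
Characteristic equation r² - 6r + 13 = 0 has discriminant (-6)² - 4·(13) = -16 < 0, so r = 3 ± 2i.
Hence f_h = C1*cos(2*x)*exp(3*x) + C2*exp(3*x)*sin(2*x).
Try f_p = A*exp(4*x). Substituting into the equation and dividing by exp(4*x) gives A = -2/5, so f_p = -2*exp(4*x)/5.
General solution: f = -2*exp(4*x)/5 + C1*cos(2*x)*exp(3*x) + C2*exp(3*x)*sin(2*x).
Apply the initial conditions: f(0) = -2/5 + C1 = 3 and f'(0) = -8/5 + 2*C2 + 3*C1 = -4. Solving gives C1 = 17/5, C2 = -63/10.

f = -2*exp(4*x)/5 - 63*exp(3*x)*sin(2*x)/10 + 17*cos(2*x)*exp(3*x)/5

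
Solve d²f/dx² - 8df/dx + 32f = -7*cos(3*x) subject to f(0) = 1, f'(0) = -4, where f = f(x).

f = -161*cos(3*x)/1105 + 168*sin(3*x)/1105 - 2497*exp(4*x)*sin(4*x)/1105 + 1266*cos(4*x)*exp(4*x)/1105

Characteristic equation r² - 8r + 32 = 0 has discriminant (-8)² - 4·(32) = -64 < 0, so r = 4 ± 4i.
Hence f_h = C1*cos(4*x)*exp(4*x) + C2*exp(4*x)*sin(4*x).
Try f_p = A*cos(3*x) + B*sin(3*x). Substituting and equating the coefficients of cos(3x) and sin(3x) gives A = -161/1105, B = 168/1105, so f_p = -161*cos(3*x)/1105 + 168*sin(3*x)/1105.
General solution: f = -161*cos(3*x)/1105 + 168*sin(3*x)/1105 + C1*cos(4*x)*exp(4*x) + C2*exp(4*x)*sin(4*x).
Apply the initial conditions: f(0) = -161/1105 + C1 = 1 and f'(0) = 504/1105 + 4*C1 + 4*C2 = -4. Solving gives C1 = 1266/1105, C2 = -2497/1105.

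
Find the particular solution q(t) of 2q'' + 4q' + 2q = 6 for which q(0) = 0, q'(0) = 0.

Divide through by 2: q'' + 2q' + q = 3.
Characteristic equation r² + 2r + 1 = 0 has discriminant (2)² - 4·(1) = 0, so r = -1 is a repeated root.
Hence q_h = (C1 + C2*t)*exp(-t).
For the particular solution try q_p = A0. Substituting and matching coefficients of each power of t gives A0 = 3, so q_p = 3.
General solution: q = 3 + C1*exp(-t) + C2*t*exp(-t).
Apply the initial conditions: q(0) = 3 + C1 = 0 and q'(0) = C2 - C1 = 0. Solving gives C1 = -3, C2 = -3.

q = 3 - 3*exp(-t) - 3*t*exp(-t)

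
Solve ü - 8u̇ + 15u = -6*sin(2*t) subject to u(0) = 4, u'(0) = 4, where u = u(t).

u = -122*exp(5*t)/29 - 96*cos(2*t)/377 - 66*sin(2*t)/377 + 110*exp(3*t)/13

Characteristic equation r² - 8r + 15 = 0 factors as (r - 3)(r - 5) = 0, so r = 3, 5.
Hence u_h = C1*exp(3*t) + C2*exp(5*t).
Try u_p = A*cos(2*t) + B*sin(2*t). Substituting and equating the coefficients of cos(2t) and sin(2t) gives A = -96/377, B = -66/377, so u_p = -96*cos(2*t)/377 - 66*sin(2*t)/377.
General solution: u = -96*cos(2*t)/377 - 66*sin(2*t)/377 + C1*exp(3*t) + C2*exp(5*t).
Apply the initial conditions: u(0) = -96/377 + C1 + C2 = 4 and u'(0) = -132/377 + 3*C1 + 5*C2 = 4. Solving gives C1 = 110/13, C2 = -122/29.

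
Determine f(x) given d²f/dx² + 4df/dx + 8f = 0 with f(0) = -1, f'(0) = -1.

Characteristic equation r² + 4r + 8 = 0 has discriminant (4)² - 4·(8) = -16 < 0, so r = -2 ± 2i.
Hence f_h = C1*cos(2*x)*exp(-2*x) + C2*exp(-2*x)*sin(2*x).
Apply the initial conditions: f(0) = C1 = -1 and f'(0) = -2*C1 + 2*C2 = -1. Solving gives C1 = -1, C2 = -3/2.

f = -cos(2*x)*exp(-2*x) - 3*exp(-2*x)*sin(2*x)/2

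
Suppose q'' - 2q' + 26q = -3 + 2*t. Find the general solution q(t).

q = -37/338 + t/13 + C1*cos(5*t)*exp(t) + C2*exp(t)*sin(5*t)

Characteristic equation r² - 2r + 26 = 0 has discriminant (-2)² - 4·(26) = -100 < 0, so r = 1 ± 5i.
Hence q_h = C1*cos(5*t)*exp(t) + C2*exp(t)*sin(5*t).
For the particular solution try q_p = A0 + A1*t. Substituting and matching coefficients of each power of t gives A0 = -37/338, A1 = 1/13, so q_p = -37/338 + t/13.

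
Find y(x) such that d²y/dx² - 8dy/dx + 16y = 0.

y = C1*exp(4*x) + C2*x*exp(4*x)

Characteristic equation r² - 8r + 16 = 0 has discriminant (-8)² - 4·(16) = 0, so r = 4 is a repeated root.
Hence y_h = (C1 + C2*x)*exp(4*x).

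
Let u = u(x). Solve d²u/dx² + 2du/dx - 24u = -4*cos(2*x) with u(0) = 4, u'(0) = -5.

Characteristic equation r² + 2r - 24 = 0 factors as (r - 4)(r + 6) = 0, so r = 4, -6.
Hence u_h = C1*exp(4*x) + C2*exp(-6*x).
Try u_p = A*cos(2*x) + B*sin(2*x). Substituting and equating the coefficients of cos(2x) and sin(2x) gives A = 7/50, B = -1/50, so u_p = -sin(2*x)/50 + 7*cos(2*x)/50.
General solution: u = -sin(2*x)/50 + 7*cos(2*x)/50 + C1*exp(4*x) + C2*exp(-6*x).
Apply the initial conditions: u(0) = 7/50 + C1 + C2 = 4 and u'(0) = -1/25 - 6*C2 + 4*C1 = -5. Solving gives C1 = 91/50, C2 = 51/25.

u = -sin(2*x)/50 + 7*cos(2*x)/50 + 51*exp(-6*x)/25 + 91*exp(4*x)/50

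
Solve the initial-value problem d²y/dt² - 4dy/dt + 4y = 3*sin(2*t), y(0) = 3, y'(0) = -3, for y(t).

y = 3*cos(2*t)/8 + 21*exp(2*t)/8 - 33*t*exp(2*t)/4

Characteristic equation r² - 4r + 4 = 0 has discriminant (-4)² - 4·(4) = 0, so r = 2 is a repeated root.
Hence y_h = (C1 + C2*t)*exp(2*t).
Try y_p = A*cos(2*t) + B*sin(2*t). Substituting and equating the coefficients of cos(2t) and sin(2t) gives A = 3/8, B = 0, so y_p = 3*cos(2*t)/8.
General solution: y = 3*cos(2*t)/8 + C1*exp(2*t) + C2*t*exp(2*t).
Apply the initial conditions: y(0) = 3/8 + C1 = 3 and y'(0) = C2 + 2*C1 = -3. Solving gives C1 = 21/8, C2 = -33/4.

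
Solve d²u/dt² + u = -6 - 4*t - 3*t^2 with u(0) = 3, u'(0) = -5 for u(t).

u = -sin(t) - 4*t - 3*t**2 + 3*cos(t)

Characteristic equation r² + 1 = 0 has discriminant (0)² - 4·(1) = -4 < 0, so r = ± i.
Hence u_h = C1*cos(t) + C2*sin(t).
For the particular solution try u_p = A0 + A1*t + A2*t^2. Substituting and matching coefficients of each power of t gives A0 = 0, A1 = -4, A2 = -3, so u_p = -4*t - 3*t^2.
General solution: u = -4*t - 3*t^2 + C1*cos(t) + C2*sin(t).
Apply the initial conditions: u(0) = C1 = 3 and u'(0) = -4 + C2 = -5. Solving gives C1 = 3, C2 = -1.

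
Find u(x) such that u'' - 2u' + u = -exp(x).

u = C1*exp(x) - x**2*exp(x)/2 + C2*x*exp(x)

Characteristic equation r² - 2r + 1 = 0 has discriminant (-2)² - 4·(1) = 0, so r = 1 is a repeated root.
Hence u_h = (C1 + C2*x)*exp(x).
Since exp(x) solves the homogeneous equation (r = 1 is a root of multiplicity 2), multiply the trial by x^2. Try u_p = A*x^2*exp(x). Substituting into the equation and dividing by exp(x) gives A = -1/2, so u_p = -x^2*exp(x)/2.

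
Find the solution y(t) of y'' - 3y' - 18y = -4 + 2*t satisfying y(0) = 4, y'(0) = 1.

y = 13/54 - t/9 + 193*exp(-3*t)/81 + 223*exp(6*t)/162

Characteristic equation r² - 3r - 18 = 0 factors as (r + 3)(r - 6) = 0, so r = -3, 6.
Hence y_h = C1*exp(-3*t) + C2*exp(6*t).
For the particular solution try y_p = A0 + A1*t. Substituting and matching coefficients of each power of t gives A0 = 13/54, A1 = -1/9, so y_p = 13/54 - t/9.
General solution: y = 13/54 - t/9 + C1*exp(-3*t) + C2*exp(6*t).
Apply the initial conditions: y(0) = 13/54 + C1 + C2 = 4 and y'(0) = -1/9 - 3*C1 + 6*C2 = 1. Solving gives C1 = 193/81, C2 = 223/162.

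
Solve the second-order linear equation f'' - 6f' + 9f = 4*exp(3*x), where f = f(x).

Characteristic equation r² - 6r + 9 = 0 has discriminant (-6)² - 4·(9) = 0, so r = 3 is a repeated root.
Hence f_h = (C1 + C2*x)*exp(3*x).
Since exp(3*x) solves the homogeneous equation (r = 3 is a root of multiplicity 2), multiply the trial by x^2. Try f_p = A*x^2*exp(3*x). Substituting into the equation and dividing by exp(3*x) gives A = 2, so f_p = 2*x^2*exp(3*x).

f = C1*exp(3*x) + 2*x**2*exp(3*x) + C2*x*exp(3*x)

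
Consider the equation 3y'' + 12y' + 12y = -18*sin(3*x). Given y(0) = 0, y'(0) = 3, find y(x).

y = -72*exp(-2*x)/169 + 30*sin(3*x)/169 + 72*cos(3*x)/169 + 21*x*exp(-2*x)/13

Divide through by 3: y'' + 4y' + 4y = -6*sin(3*x).
Characteristic equation r² + 4r + 4 = 0 has discriminant (4)² - 4·(4) = 0, so r = -2 is a repeated root.
Hence y_h = (C1 + C2*x)*exp(-2*x).
Try y_p = A*cos(3*x) + B*sin(3*x). Substituting and equating the coefficients of cos(3x) and sin(3x) gives A = 72/169, B = 30/169, so y_p = 30*sin(3*x)/169 + 72*cos(3*x)/169.
General solution: y = 30*sin(3*x)/169 + 72*cos(3*x)/169 + C1*exp(-2*x) + C2*x*exp(-2*x).
Apply the initial conditions: y(0) = 72/169 + C1 = 0 and y'(0) = 90/169 + C2 - 2*C1 = 3. Solving gives C1 = -72/169, C2 = 21/13.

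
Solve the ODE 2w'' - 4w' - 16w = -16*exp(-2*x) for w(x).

w = C1*exp(4*x) + C2*exp(-2*x) + 4*x*exp(-2*x)/3

Divide through by 2: w'' - 2w' - 8w = -8*exp(-2*x).
Characteristic equation r² - 2r - 8 = 0 factors as (r - 4)(r + 2) = 0, so r = 4, -2.
Hence w_h = C1*exp(4*x) + C2*exp(-2*x).
Since exp(-2*x) solves the homogeneous equation (r = -2 is a root of multiplicity 1), multiply the trial by x. Try w_p = A*x*exp(-2*x). Substituting into the equation and dividing by exp(-2*x) gives A = 4/3, so w_p = 4*x*exp(-2*x)/3.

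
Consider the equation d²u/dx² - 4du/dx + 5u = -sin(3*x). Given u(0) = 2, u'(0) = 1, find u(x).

Characteristic equation r² - 4r + 5 = 0 has discriminant (-4)² - 4·(5) = -4 < 0, so r = 2 ± i.
Hence u_h = C1*cos(x)*exp(2*x) + C2*exp(2*x)*sin(x).
Try u_p = A*cos(3*x) + B*sin(3*x). Substituting and equating the coefficients of cos(3x) and sin(3x) gives A = -3/40, B = 1/40, so u_p = -3*cos(3*x)/40 + sin(3*x)/40.
General solution: u = -3*cos(3*x)/40 + sin(3*x)/40 + C1*cos(x)*exp(2*x) + C2*exp(2*x)*sin(x).
Apply the initial conditions: u(0) = -3/40 + C1 = 2 and u'(0) = 3/40 + C2 + 2*C1 = 1. Solving gives C1 = 83/40, C2 = -129/40.

u = -3*cos(3*x)/40 + sin(3*x)/40 - 129*exp(2*x)*sin(x)/40 + 83*cos(x)*exp(2*x)/40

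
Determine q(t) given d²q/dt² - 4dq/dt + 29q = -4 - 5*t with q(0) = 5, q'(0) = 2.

Characteristic equation r² - 4r + 29 = 0 has discriminant (-4)² - 4·(29) = -100 < 0, so r = 2 ± 5i.
Hence q_h = C1*cos(5*t)*exp(2*t) + C2*exp(2*t)*sin(5*t).
For the particular solution try q_p = A0 + A1*t. Substituting and matching coefficients of each power of t gives A0 = -136/841, A1 = -5/29, so q_p = -136/841 - 5*t/29.
General solution: q = -136/841 - 5*t/29 + C1*cos(5*t)*exp(2*t) + C2*exp(2*t)*sin(5*t).
Apply the initial conditions: q(0) = -136/841 + C1 = 5 and q'(0) = -5/29 + 2*C1 + 5*C2 = 2. Solving gives C1 = 4341/841, C2 = -1371/841.

q = -136/841 - 5*t/29 - 1371*exp(2*t)*sin(5*t)/841 + 4341*cos(5*t)*exp(2*t)/841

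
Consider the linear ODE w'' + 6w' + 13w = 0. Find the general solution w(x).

w = C1*cos(2*x)*exp(-3*x) + C2*exp(-3*x)*sin(2*x)

Characteristic equation r² + 6r + 13 = 0 has discriminant (6)² - 4·(13) = -16 < 0, so r = -3 ± 2i.
Hence w_h = C1*cos(2*x)*exp(-3*x) + C2*exp(-3*x)*sin(2*x).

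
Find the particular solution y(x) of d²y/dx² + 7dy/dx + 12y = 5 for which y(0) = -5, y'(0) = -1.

Characteristic equation r² + 7r + 12 = 0 factors as (r + 3)(r + 4) = 0, so r = -3, -4.
Hence y_h = C1*exp(-3*x) + C2*exp(-4*x).
For the particular solution try y_p = A0. Substituting and matching coefficients of each power of x gives A0 = 5/12, so y_p = 5/12.
General solution: y = 5/12 + C1*exp(-3*x) + C2*exp(-4*x).
Apply the initial conditions: y(0) = 5/12 + C1 + C2 = -5 and y'(0) = -4*C2 - 3*C1 = -1. Solving gives C1 = -68/3, C2 = 69/4.

y = 5/12 - 68*exp(-3*x)/3 + 69*exp(-4*x)/4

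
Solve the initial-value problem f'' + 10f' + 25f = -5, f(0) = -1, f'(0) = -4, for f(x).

f = -1/5 - 4*exp(-5*x)/5 - 8*x*exp(-5*x)

Characteristic equation r² + 10r + 25 = 0 has discriminant (10)² - 4·(25) = 0, so r = -5 is a repeated root.
Hence f_h = (C1 + C2*x)*exp(-5*x).
For the particular solution try f_p = A0. Substituting and matching coefficients of each power of x gives A0 = -1/5, so f_p = -1/5.
General solution: f = -1/5 + C1*exp(-5*x) + C2*x*exp(-5*x).
Apply the initial conditions: f(0) = -1/5 + C1 = -1 and f'(0) = C2 - 5*C1 = -4. Solving gives C1 = -4/5, C2 = -8.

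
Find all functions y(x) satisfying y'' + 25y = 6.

Characteristic equation r² + 25 = 0 has discriminant (0)² - 4·(25) = -100 < 0, so r = ± 5i.
Hence y_h = C1*cos(5*x) + C2*sin(5*x).
For the particular solution try y_p = A0. Substituting and matching coefficients of each power of x gives A0 = 6/25, so y_p = 6/25.

y = 6/25 + C1*cos(5*x) + C2*sin(5*x)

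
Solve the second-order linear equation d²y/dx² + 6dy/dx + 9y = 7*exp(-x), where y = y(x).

Characteristic equation r² + 6r + 9 = 0 has discriminant (6)² - 4·(9) = 0, so r = -3 is a repeated root.
Hence y_h = (C1 + C2*x)*exp(-3*x).
Try y_p = A*exp(-x). Substituting into the equation and dividing by exp(-x) gives A = 7/4, so y_p = 7*exp(-x)/4.

y = 7*exp(-x)/4 + C1*exp(-3*x) + C2*x*exp(-3*x)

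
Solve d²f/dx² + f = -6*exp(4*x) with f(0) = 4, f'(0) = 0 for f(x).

Characteristic equation r² + 1 = 0 has discriminant (0)² - 4·(1) = -4 < 0, so r = ± i.
Hence f_h = C1*cos(x) + C2*sin(x).
Try f_p = A*exp(4*x). Substituting into the equation and dividing by exp(4*x) gives A = -6/17, so f_p = -6*exp(4*x)/17.
General solution: f = -6*exp(4*x)/17 + C1*cos(x) + C2*sin(x).
Apply the initial conditions: f(0) = -6/17 + C1 = 4 and f'(0) = -24/17 + C2 = 0. Solving gives C1 = 74/17, C2 = 24/17.

f = -6*exp(4*x)/17 + 24*sin(x)/17 + 74*cos(x)/17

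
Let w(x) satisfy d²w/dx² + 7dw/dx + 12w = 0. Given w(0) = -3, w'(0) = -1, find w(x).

w = -13*exp(-3*x) + 10*exp(-4*x)

Characteristic equation r² + 7r + 12 = 0 factors as (r + 3)(r + 4) = 0, so r = -3, -4.
Hence w_h = C1*exp(-3*x) + C2*exp(-4*x).
Apply the initial conditions: w(0) = C1 + C2 = -3 and w'(0) = -4*C2 - 3*C1 = -1. Solving gives C1 = -13, C2 = 10.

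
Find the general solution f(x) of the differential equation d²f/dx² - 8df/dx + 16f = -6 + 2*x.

f = -5/16 + x/8 + C1*exp(4*x) + C2*x*exp(4*x)

Characteristic equation r² - 8r + 16 = 0 has discriminant (-8)² - 4·(16) = 0, so r = 4 is a repeated root.
Hence f_h = (C1 + C2*x)*exp(4*x).
For the particular solution try f_p = A0 + A1*x. Substituting and matching coefficients of each power of x gives A0 = -5/16, A1 = 1/8, so f_p = -5/16 + x/8.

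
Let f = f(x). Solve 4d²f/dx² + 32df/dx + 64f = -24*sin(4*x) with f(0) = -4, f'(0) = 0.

f = -67*exp(-4*x)/16 + 3*cos(4*x)/16 - 67*x*exp(-4*x)/4

Divide through by 4: f'' + 8f' + 16f = -6*sin(4*x).
Characteristic equation r² + 8r + 16 = 0 has discriminant (8)² - 4·(16) = 0, so r = -4 is a repeated root.
Hence f_h = (C1 + C2*x)*exp(-4*x).
Try f_p = A*cos(4*x) + B*sin(4*x). Substituting and equating the coefficients of cos(4x) and sin(4x) gives A = 3/16, B = 0, so f_p = 3*cos(4*x)/16.
General solution: f = 3*cos(4*x)/16 + C1*exp(-4*x) + C2*x*exp(-4*x).
Apply the initial conditions: f(0) = 3/16 + C1 = -4 and f'(0) = C2 - 4*C1 = 0. Solving gives C1 = -67/16, C2 = -67/4.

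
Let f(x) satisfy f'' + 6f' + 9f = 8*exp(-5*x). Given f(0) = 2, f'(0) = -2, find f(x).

Characteristic equation r² + 6r + 9 = 0 has discriminant (6)² - 4·(9) = 0, so r = -3 is a repeated root.
Hence f_h = (C1 + C2*x)*exp(-3*x).
Try f_p = A*exp(-5*x). Substituting into the equation and dividing by exp(-5*x) gives A = 2, so f_p = 2*exp(-5*x).
General solution: f = 2*exp(-5*x) + C1*exp(-3*x) + C2*x*exp(-3*x).
Apply the initial conditions: f(0) = 2 + C1 = 2 and f'(0) = -10 + C2 - 3*C1 = -2. Solving gives C1 = 0, C2 = 8.

f = 2*exp(-5*x) + 8*x*exp(-3*x)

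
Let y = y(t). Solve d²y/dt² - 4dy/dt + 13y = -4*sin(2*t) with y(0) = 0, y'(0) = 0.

Characteristic equation r² - 4r + 13 = 0 has discriminant (-4)² - 4·(13) = -36 < 0, so r = 2 ± 3i.
Hence y_h = C1*cos(3*t)*exp(2*t) + C2*exp(2*t)*sin(3*t).
Try y_p = A*cos(2*t) + B*sin(2*t). Substituting and equating the coefficients of cos(2t) and sin(2t) gives A = -32/145, B = -36/145, so y_p = -36*sin(2*t)/145 - 32*cos(2*t)/145.
General solution: y = -36*sin(2*t)/145 - 32*cos(2*t)/145 + C1*cos(3*t)*exp(2*t) + C2*exp(2*t)*sin(3*t).
Apply the initial conditions: y(0) = -32/145 + C1 = 0 and y'(0) = -72/145 + 2*C1 + 3*C2 = 0. Solving gives C1 = 32/145, C2 = 8/435.

y = -36*sin(2*t)/145 - 32*cos(2*t)/145 + 8*exp(2*t)*sin(3*t)/435 + 32*cos(3*t)*exp(2*t)/145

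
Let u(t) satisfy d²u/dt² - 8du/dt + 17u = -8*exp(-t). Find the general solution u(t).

Characteristic equation r² - 8r + 17 = 0 has discriminant (-8)² - 4·(17) = -4 < 0, so r = 4 ± i.
Hence u_h = C1*cos(t)*exp(4*t) + C2*exp(4*t)*sin(t).
Try u_p = A*exp(-t). Substituting into the equation and dividing by exp(-t) gives A = -4/13, so u_p = -4*exp(-t)/13.

u = -4*exp(-t)/13 + C1*cos(t)*exp(4*t) + C2*exp(4*t)*sin(t)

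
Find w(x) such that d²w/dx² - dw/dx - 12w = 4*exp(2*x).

Characteristic equation r² - r - 12 = 0 factors as (r + 3)(r - 4) = 0, so r = -3, 4.
Hence w_h = C1*exp(-3*x) + C2*exp(4*x).
Try w_p = A*exp(2*x). Substituting into the equation and dividing by exp(2*x) gives A = -2/5, so w_p = -2*exp(2*x)/5.

w = -2*exp(2*x)/5 + C1*exp(-3*x) + C2*exp(4*x)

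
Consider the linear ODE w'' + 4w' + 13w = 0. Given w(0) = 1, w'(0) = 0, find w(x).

Characteristic equation r² + 4r + 13 = 0 has discriminant (4)² - 4·(13) = -36 < 0, so r = -2 ± 3i.
Hence w_h = C1*cos(3*x)*exp(-2*x) + C2*exp(-2*x)*sin(3*x).
Apply the initial conditions: w(0) = C1 = 1 and w'(0) = -2*C1 + 3*C2 = 0. Solving gives C1 = 1, C2 = 2/3.

w = cos(3*x)*exp(-2*x) + 2*exp(-2*x)*sin(3*x)/3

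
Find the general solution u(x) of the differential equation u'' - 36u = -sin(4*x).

u = sin(4*x)/52 + C1*exp(-6*x) + C2*exp(6*x)

Characteristic equation r² - 36 = 0 factors as (r + 6)(r - 6) = 0, so r = -6, 6.
Hence u_h = C1*exp(-6*x) + C2*exp(6*x).
Try u_p = A*cos(4*x) + B*sin(4*x). Substituting and equating the coefficients of cos(4x) and sin(4x) gives A = 0, B = 1/52, so u_p = sin(4*x)/52.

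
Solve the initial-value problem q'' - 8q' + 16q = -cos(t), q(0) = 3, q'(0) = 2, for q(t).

Characteristic equation r² - 8r + 16 = 0 has discriminant (-8)² - 4·(16) = 0, so r = 4 is a repeated root.
Hence q_h = (C1 + C2*t)*exp(4*t).
Try q_p = A*cos(t) + B*sin(t). Substituting and equating the coefficients of cos(t) and sin(t) gives A = -15/289, B = 8/289, so q_p = -15*cos(t)/289 + 8*sin(t)/289.
General solution: q = -15*cos(t)/289 + 8*sin(t)/289 + C1*exp(4*t) + C2*t*exp(4*t).
Apply the initial conditions: q(0) = -15/289 + C1 = 3 and q'(0) = 8/289 + C2 + 4*C1 = 2. Solving gives C1 = 882/289, C2 = -174/17.

q = -15*cos(t)/289 + 8*sin(t)/289 + 882*exp(4*t)/289 - 174*t*exp(4*t)/17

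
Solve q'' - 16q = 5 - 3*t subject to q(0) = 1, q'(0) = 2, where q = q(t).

Characteristic equation r² - 16 = 0 factors as (r + 4)(r - 4) = 0, so r = -4, 4.
Hence q_h = C1*exp(-4*t) + C2*exp(4*t).
For the particular solution try q_p = A0 + A1*t. Substituting and matching coefficients of each power of t gives A0 = -5/16, A1 = 3/16, so q_p = -5/16 + 3*t/16.
General solution: q = -5/16 + 3*t/16 + C1*exp(-4*t) + C2*exp(4*t).
Apply the initial conditions: q(0) = -5/16 + C1 + C2 = 1 and q'(0) = 3/16 - 4*C1 + 4*C2 = 2. Solving gives C1 = 55/128, C2 = 113/128.

q = -5/16 + 3*t/16 + 55*exp(-4*t)/128 + 113*exp(4*t)/128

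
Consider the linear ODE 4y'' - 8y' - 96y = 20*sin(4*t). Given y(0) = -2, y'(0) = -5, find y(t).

Divide through by 4: y'' - 2y' - 24y = 5*sin(4*t).
Characteristic equation r² - 2r - 24 = 0 factors as (r + 4)(r - 6) = 0, so r = -4, 6.
Hence y_h = C1*exp(-4*t) + C2*exp(6*t).
Try y_p = A*cos(4*t) + B*sin(4*t). Substituting and equating the coefficients of cos(4t) and sin(4t) gives A = 5/208, B = -25/208, so y_p = -25*sin(4*t)/208 + 5*cos(4*t)/208.
General solution: y = -25*sin(4*t)/208 + 5*cos(4*t)/208 + C1*exp(-4*t) + C2*exp(6*t).
Apply the initial conditions: y(0) = 5/208 + C1 + C2 = -2 and y'(0) = -25/52 - 4*C1 + 6*C2 = -5. Solving gives C1 = -61/80, C2 = -82/65.

y = -82*exp(6*t)/65 - 61*exp(-4*t)/80 - 25*sin(4*t)/208 + 5*cos(4*t)/208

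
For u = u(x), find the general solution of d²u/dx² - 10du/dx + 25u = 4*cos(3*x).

u = -30*sin(3*x)/289 + 16*cos(3*x)/289 + C1*exp(5*x) + C2*x*exp(5*x)

Characteristic equation r² - 10r + 25 = 0 has discriminant (-10)² - 4·(25) = 0, so r = 5 is a repeated root.
Hence u_h = (C1 + C2*x)*exp(5*x).
Try u_p = A*cos(3*x) + B*sin(3*x). Substituting and equating the coefficients of cos(3x) and sin(3x) gives A = 16/289, B = -30/289, so u_p = -30*sin(3*x)/289 + 16*cos(3*x)/289.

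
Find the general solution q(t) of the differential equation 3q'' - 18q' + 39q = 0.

Divide through by 3: q'' - 6q' + 13q = 0.
Characteristic equation r² - 6r + 13 = 0 has discriminant (-6)² - 4·(13) = -16 < 0, so r = 3 ± 2i.
Hence q_h = C1*cos(2*t)*exp(3*t) + C2*exp(3*t)*sin(2*t).

q = C1*cos(2*t)*exp(3*t) + C2*exp(3*t)*sin(2*t)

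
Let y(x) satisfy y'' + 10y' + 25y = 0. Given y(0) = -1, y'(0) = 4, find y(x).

y = -exp(-5*x) - x*exp(-5*x)

Characteristic equation r² + 10r + 25 = 0 has discriminant (10)² - 4·(25) = 0, so r = -5 is a repeated root.
Hence y_h = (C1 + C2*x)*exp(-5*x).
Apply the initial conditions: y(0) = C1 = -1 and y'(0) = C2 - 5*C1 = 4. Solving gives C1 = -1, C2 = -1.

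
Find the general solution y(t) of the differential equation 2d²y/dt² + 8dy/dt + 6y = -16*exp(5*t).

Divide through by 2: y'' + 4y' + 3y = -8*exp(5*t).
Characteristic equation r² + 4r + 3 = 0 factors as (r + 1)(r + 3) = 0, so r = -1, -3.
Hence y_h = C1*exp(-t) + C2*exp(-3*t).
Try y_p = A*exp(5*t). Substituting into the equation and dividing by exp(5*t) gives A = -1/6, so y_p = -exp(5*t)/6.

y = -exp(5*t)/6 + C1*exp(-t) + C2*exp(-3*t)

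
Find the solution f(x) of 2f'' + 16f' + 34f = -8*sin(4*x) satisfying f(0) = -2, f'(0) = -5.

Divide through by 2: f'' + 8f' + 17f = -4*sin(4*x).
Characteristic equation r² + 8r + 17 = 0 has discriminant (8)² - 4·(17) = -4 < 0, so r = -4 ± i.
Hence f_h = C1*cos(x)*exp(-4*x) + C2*exp(-4*x)*sin(x).
Try f_p = A*cos(4*x) + B*sin(4*x). Substituting and equating the coefficients of cos(4x) and sin(4x) gives A = 128/1025, B = -4/1025, so f_p = -4*sin(4*x)/1025 + 128*cos(4*x)/1025.
General solution: f = -4*sin(4*x)/1025 + 128*cos(4*x)/1025 + C1*cos(x)*exp(-4*x) + C2*exp(-4*x)*sin(x).
Apply the initial conditions: f(0) = 128/1025 + C1 = -2 and f'(0) = -16/1025 + C2 - 4*C1 = -5. Solving gives C1 = -2178/1025, C2 = -13821/1025.

f = -4*sin(4*x)/1025 + 128*cos(4*x)/1025 - 13821*exp(-4*x)*sin(x)/1025 - 2178*cos(x)*exp(-4*x)/1025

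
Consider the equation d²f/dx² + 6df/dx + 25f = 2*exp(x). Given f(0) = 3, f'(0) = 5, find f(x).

f = exp(x)/16 + 47*cos(4*x)*exp(-3*x)/16 + 55*exp(-3*x)*sin(4*x)/16

Characteristic equation r² + 6r + 25 = 0 has discriminant (6)² - 4·(25) = -64 < 0, so r = -3 ± 4i.
Hence f_h = C1*cos(4*x)*exp(-3*x) + C2*exp(-3*x)*sin(4*x).
Try f_p = A*exp(x). Substituting into the equation and dividing by exp(x) gives A = 1/16, so f_p = exp(x)/16.
General solution: f = exp(x)/16 + C1*cos(4*x)*exp(-3*x) + C2*exp(-3*x)*sin(4*x).
Apply the initial conditions: f(0) = 1/16 + C1 = 3 and f'(0) = 1/16 - 3*C1 + 4*C2 = 5. Solving gives C1 = 47/16, C2 = 55/16.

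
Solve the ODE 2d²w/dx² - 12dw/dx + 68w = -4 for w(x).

Divide through by 2: w'' - 6w' + 34w = -2.
Characteristic equation r² - 6r + 34 = 0 has discriminant (-6)² - 4·(34) = -100 < 0, so r = 3 ± 5i.
Hence w_h = C1*cos(5*x)*exp(3*x) + C2*exp(3*x)*sin(5*x).
For the particular solution try w_p = A0. Substituting and matching coefficients of each power of x gives A0 = -1/17, so w_p = -1/17.

w = -1/17 + C1*cos(5*x)*exp(3*x) + C2*exp(3*x)*sin(5*x)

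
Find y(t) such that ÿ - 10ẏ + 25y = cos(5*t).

Characteristic equation r² - 10r + 25 = 0 has discriminant (-10)² - 4·(25) = 0, so r = 5 is a repeated root.
Hence y_h = (C1 + C2*t)*exp(5*t).
Try y_p = A*cos(5*t) + B*sin(5*t). Substituting and equating the coefficients of cos(5t) and sin(5t) gives A = 0, B = -1/50, so y_p = -sin(5*t)/50.

y = -sin(5*t)/50 + C1*exp(5*t) + C2*t*exp(5*t)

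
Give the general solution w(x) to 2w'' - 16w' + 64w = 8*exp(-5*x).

w = 4*exp(-5*x)/97 + C1*cos(4*x)*exp(4*x) + C2*exp(4*x)*sin(4*x)

Divide through by 2: w'' - 8w' + 32w = 4*exp(-5*x).
Characteristic equation r² - 8r + 32 = 0 has discriminant (-8)² - 4·(32) = -64 < 0, so r = 4 ± 4i.
Hence w_h = C1*cos(4*x)*exp(4*x) + C2*exp(4*x)*sin(4*x).
Try w_p = A*exp(-5*x). Substituting into the equation and dividing by exp(-5*x) gives A = 4/97, so w_p = 4*exp(-5*x)/97.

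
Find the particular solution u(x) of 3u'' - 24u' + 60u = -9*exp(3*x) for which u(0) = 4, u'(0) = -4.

Divide through by 3: u'' - 8u' + 20u = -3*exp(3*x).
Characteristic equation r² - 8r + 20 = 0 has discriminant (-8)² - 4·(20) = -16 < 0, so r = 4 ± 2i.
Hence u_h = C1*cos(2*x)*exp(4*x) + C2*exp(4*x)*sin(2*x).
Try u_p = A*exp(3*x). Substituting into the equation and dividing by exp(3*x) gives A = -3/5, so u_p = -3*exp(3*x)/5.
General solution: u = -3*exp(3*x)/5 + C1*cos(2*x)*exp(4*x) + C2*exp(4*x)*sin(2*x).
Apply the initial conditions: u(0) = -3/5 + C1 = 4 and u'(0) = -9/5 + 2*C2 + 4*C1 = -4. Solving gives C1 = 23/5, C2 = -103/10.

u = -3*exp(3*x)/5 - 103*exp(4*x)*sin(2*x)/10 + 23*cos(2*x)*exp(4*x)/5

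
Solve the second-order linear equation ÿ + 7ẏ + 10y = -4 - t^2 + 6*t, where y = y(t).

y = -449/500 - t**2/10 + 37*t/50 + C1*exp(-5*t) + C2*exp(-2*t)

Characteristic equation r² + 7r + 10 = 0 factors as (r + 5)(r + 2) = 0, so r = -5, -2.
Hence y_h = C1*exp(-5*t) + C2*exp(-2*t).
For the particular solution try y_p = A0 + A1*t + A2*t^2. Substituting and matching coefficients of each power of t gives A0 = -449/500, A1 = 37/50, A2 = -1/10, so y_p = -449/500 - t^2/10 + 37*t/50.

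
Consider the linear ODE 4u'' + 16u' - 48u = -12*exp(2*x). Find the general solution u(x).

Divide through by 4: u'' + 4u' - 12u = -3*exp(2*x).
Characteristic equation r² + 4r - 12 = 0 factors as (r - 2)(r + 6) = 0, so r = 2, -6.
Hence u_h = C1*exp(2*x) + C2*exp(-6*x).
Since exp(2*x) solves the homogeneous equation (r = 2 is a root of multiplicity 1), multiply the trial by x. Try u_p = A*x*exp(2*x). Substituting into the equation and dividing by exp(2*x) gives A = -3/8, so u_p = -3*x*exp(2*x)/8.

u = C1*exp(2*x) + C2*exp(-6*x) - 3*x*exp(2*x)/8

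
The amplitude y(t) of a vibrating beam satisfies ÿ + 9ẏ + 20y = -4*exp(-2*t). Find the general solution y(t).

y = -2*exp(-2*t)/3 + C1*exp(-4*t) + C2*exp(-5*t)

Characteristic equation r² + 9r + 20 = 0 factors as (r + 4)(r + 5) = 0, so r = -4, -5.
Hence y_h = C1*exp(-4*t) + C2*exp(-5*t).
Try y_p = A*exp(-2*t). Substituting into the equation and dividing by exp(-2*t) gives A = -2/3, so y_p = -2*exp(-2*t)/3.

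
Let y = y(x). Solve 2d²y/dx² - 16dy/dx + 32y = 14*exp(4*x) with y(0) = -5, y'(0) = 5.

Divide through by 2: y'' - 8y' + 16y = 7*exp(4*x).
Characteristic equation r² - 8r + 16 = 0 has discriminant (-8)² - 4·(16) = 0, so r = 4 is a repeated root.
Hence y_h = (C1 + C2*x)*exp(4*x).
Since exp(4*x) solves the homogeneous equation (r = 4 is a root of multiplicity 2), multiply the trial by x^2. Try y_p = A*x^2*exp(4*x). Substituting into the equation and dividing by exp(4*x) gives A = 7/2, so y_p = 7*x^2*exp(4*x)/2.
General solution: y = C1*exp(4*x) + 7*x^2*exp(4*x)/2 + C2*x*exp(4*x).
Apply the initial conditions: y(0) = C1 = -5 and y'(0) = C2 + 4*C1 = 5. Solving gives C1 = -5, C2 = 25.

y = -5*exp(4*x) + 25*x*exp(4*x) + 7*x**2*exp(4*x)/2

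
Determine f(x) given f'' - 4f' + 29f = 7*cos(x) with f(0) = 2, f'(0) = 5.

f = -7*sin(x)/200 + 49*cos(x)/200 + 61*exp(2*x)*sin(5*x)/200 + 351*cos(5*x)*exp(2*x)/200

Characteristic equation r² - 4r + 29 = 0 has discriminant (-4)² - 4·(29) = -100 < 0, so r = 2 ± 5i.
Hence f_h = C1*cos(5*x)*exp(2*x) + C2*exp(2*x)*sin(5*x).
Try f_p = A*cos(x) + B*sin(x). Substituting and equating the coefficients of cos(x) and sin(x) gives A = 49/200, B = -7/200, so f_p = -7*sin(x)/200 + 49*cos(x)/200.
General solution: f = -7*sin(x)/200 + 49*cos(x)/200 + C1*cos(5*x)*exp(2*x) + C2*exp(2*x)*sin(5*x).
Apply the initial conditions: f(0) = 49/200 + C1 = 2 and f'(0) = -7/200 + 2*C1 + 5*C2 = 5. Solving gives C1 = 351/200, C2 = 61/200.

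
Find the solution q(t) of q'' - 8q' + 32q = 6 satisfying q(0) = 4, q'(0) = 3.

Characteristic equation r² - 8r + 32 = 0 has discriminant (-8)² - 4·(32) = -64 < 0, so r = 4 ± 4i.
Hence q_h = C1*cos(4*t)*exp(4*t) + C2*exp(4*t)*sin(4*t).
For the particular solution try q_p = A0. Substituting and matching coefficients of each power of t gives A0 = 3/16, so q_p = 3/16.
General solution: q = 3/16 + C1*cos(4*t)*exp(4*t) + C2*exp(4*t)*sin(4*t).
Apply the initial conditions: q(0) = 3/16 + C1 = 4 and q'(0) = 4*C1 + 4*C2 = 3. Solving gives C1 = 61/16, C2 = -49/16.

q = 3/16 - 49*exp(4*t)*sin(4*t)/16 + 61*cos(4*t)*exp(4*t)/16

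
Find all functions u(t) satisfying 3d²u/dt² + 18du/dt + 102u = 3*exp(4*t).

Divide through by 3: u'' + 6u' + 34u = exp(4*t).
Characteristic equation r² + 6r + 34 = 0 has discriminant (6)² - 4·(34) = -100 < 0, so r = -3 ± 5i.
Hence u_h = C1*cos(5*t)*exp(-3*t) + C2*exp(-3*t)*sin(5*t).
Try u_p = A*exp(4*t). Substituting into the equation and dividing by exp(4*t) gives A = 1/74, so u_p = exp(4*t)/74.

u = exp(4*t)/74 + C1*cos(5*t)*exp(-3*t) + C2*exp(-3*t)*sin(5*t)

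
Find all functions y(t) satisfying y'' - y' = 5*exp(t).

Characteristic equation r² - r = 0 factors as (r - 1)r = 0, so r = 1, 0.
Hence y_h = C1*exp(t) + C2.
Since exp(t) solves the homogeneous equation (r = 1 is a root of multiplicity 1), multiply the trial by t. Try y_p = A*t*exp(t). Substituting into the equation and dividing by exp(t) gives A = 5, so y_p = 5*t*exp(t).

y = C2 + C1*exp(t) + 5*t*exp(t)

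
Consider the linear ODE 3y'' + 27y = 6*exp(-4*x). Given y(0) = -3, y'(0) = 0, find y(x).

Divide through by 3: y'' + 9y = 2*exp(-4*x).
Characteristic equation r² + 9 = 0 has discriminant (0)² - 4·(9) = -36 < 0, so r = ± 3i.
Hence y_h = C1*cos(3*x) + C2*sin(3*x).
Try y_p = A*exp(-4*x). Substituting into the equation and dividing by exp(-4*x) gives A = 2/25, so y_p = 2*exp(-4*x)/25.
General solution: y = 2*exp(-4*x)/25 + C1*cos(3*x) + C2*sin(3*x).
Apply the initial conditions: y(0) = 2/25 + C1 = -3 and y'(0) = -8/25 + 3*C2 = 0. Solving gives C1 = -77/25, C2 = 8/75.

y = -77*cos(3*x)/25 + 2*exp(-4*x)/25 + 8*sin(3*x)/75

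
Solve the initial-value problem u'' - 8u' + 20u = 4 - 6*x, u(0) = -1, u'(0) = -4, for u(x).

u = 2/25 - 3*x/10 - 27*cos(2*x)*exp(4*x)/25 + 31*exp(4*x)*sin(2*x)/100

Characteristic equation r² - 8r + 20 = 0 has discriminant (-8)² - 4·(20) = -16 < 0, so r = 4 ± 2i.
Hence u_h = C1*cos(2*x)*exp(4*x) + C2*exp(4*x)*sin(2*x).
For the particular solution try u_p = A0 + A1*x. Substituting and matching coefficients of each power of x gives A0 = 2/25, A1 = -3/10, so u_p = 2/25 - 3*x/10.
General solution: u = 2/25 - 3*x/10 + C1*cos(2*x)*exp(4*x) + C2*exp(4*x)*sin(2*x).
Apply the initial conditions: u(0) = 2/25 + C1 = -1 and u'(0) = -3/10 + 2*C2 + 4*C1 = -4. Solving gives C1 = -27/25, C2 = 31/100.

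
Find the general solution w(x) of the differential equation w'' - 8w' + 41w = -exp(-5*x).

w = -exp(-5*x)/106 + C1*cos(5*x)*exp(4*x) + C2*exp(4*x)*sin(5*x)

Characteristic equation r² - 8r + 41 = 0 has discriminant (-8)² - 4·(41) = -100 < 0, so r = 4 ± 5i.
Hence w_h = C1*cos(5*x)*exp(4*x) + C2*exp(4*x)*sin(5*x).
Try w_p = A*exp(-5*x). Substituting into the equation and dividing by exp(-5*x) gives A = -1/106, so w_p = -exp(-5*x)/106.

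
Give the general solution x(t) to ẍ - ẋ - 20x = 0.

x = C1*exp(-4*t) + C2*exp(5*t)

Characteristic equation r² - r - 20 = 0 factors as (r + 4)(r - 5) = 0, so r = -4, 5.
Hence x_h = C1*exp(-4*t) + C2*exp(5*t).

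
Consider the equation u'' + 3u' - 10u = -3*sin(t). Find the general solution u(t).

Characteristic equation r² + 3r - 10 = 0 factors as (r + 5)(r - 2) = 0, so r = -5, 2.
Hence u_h = C1*exp(-5*t) + C2*exp(2*t).
Try u_p = A*cos(t) + B*sin(t). Substituting and equating the coefficients of cos(t) and sin(t) gives A = 9/130, B = 33/130, so u_p = 9*cos(t)/130 + 33*sin(t)/130.

u = 9*cos(t)/130 + 33*sin(t)/130 + C1*exp(-5*t) + C2*exp(2*t)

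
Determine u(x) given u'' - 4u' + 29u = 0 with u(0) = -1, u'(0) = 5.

Characteristic equation r² - 4r + 29 = 0 has discriminant (-4)² - 4·(29) = -100 < 0, so r = 2 ± 5i.
Hence u_h = C1*cos(5*x)*exp(2*x) + C2*exp(2*x)*sin(5*x).
Apply the initial conditions: u(0) = C1 = -1 and u'(0) = 2*C1 + 5*C2 = 5. Solving gives C1 = -1, C2 = 7/5.

u = -cos(5*x)*exp(2*x) + 7*exp(2*x)*sin(5*x)/5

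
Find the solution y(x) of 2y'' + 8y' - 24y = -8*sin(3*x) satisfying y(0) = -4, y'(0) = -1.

y = -337*exp(2*x)/104 - 101*exp(-6*x)/120 + 16*cos(3*x)/195 + 28*sin(3*x)/195

Divide through by 2: y'' + 4y' - 12y = -4*sin(3*x).
Characteristic equation r² + 4r - 12 = 0 factors as (r + 6)(r - 2) = 0, so r = -6, 2.
Hence y_h = C1*exp(-6*x) + C2*exp(2*x).
Try y_p = A*cos(3*x) + B*sin(3*x). Substituting and equating the coefficients of cos(3x) and sin(3x) gives A = 16/195, B = 28/195, so y_p = 16*cos(3*x)/195 + 28*sin(3*x)/195.
General solution: y = 16*cos(3*x)/195 + 28*sin(3*x)/195 + C1*exp(-6*x) + C2*exp(2*x).
Apply the initial conditions: y(0) = 16/195 + C1 + C2 = -4 and y'(0) = 28/65 - 6*C1 + 2*C2 = -1. Solving gives C1 = -101/120, C2 = -337/104.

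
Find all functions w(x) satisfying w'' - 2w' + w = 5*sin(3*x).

w = -2*sin(3*x)/5 + 3*cos(3*x)/10 + C1*exp(x) + C2*x*exp(x)

Characteristic equation r² - 2r + 1 = 0 has discriminant (-2)² - 4·(1) = 0, so r = 1 is a repeated root.
Hence w_h = (C1 + C2*x)*exp(x).
Try w_p = A*cos(3*x) + B*sin(3*x). Substituting and equating the coefficients of cos(3x) and sin(3x) gives A = 3/10, B = -2/5, so w_p = -2*sin(3*x)/5 + 3*cos(3*x)/10.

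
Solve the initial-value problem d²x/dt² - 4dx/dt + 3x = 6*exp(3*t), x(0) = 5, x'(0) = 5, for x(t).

x = -3*exp(3*t)/2 + 13*exp(t)/2 + 3*t*exp(3*t)

Characteristic equation r² - 4r + 3 = 0 factors as (r - 1)(r - 3) = 0, so r = 1, 3.
Hence x_h = C1*exp(t) + C2*exp(3*t).
Since exp(3*t) solves the homogeneous equation (r = 3 is a root of multiplicity 1), multiply the trial by t. Try x_p = A*t*exp(3*t). Substituting into the equation and dividing by exp(3*t) gives A = 3, so x_p = 3*t*exp(3*t).
General solution: x = C1*exp(t) + C2*exp(3*t) + 3*t*exp(3*t).
Apply the initial conditions: x(0) = C1 + C2 = 5 and x'(0) = 3 + C1 + 3*C2 = 5. Solving gives C1 = 13/2, C2 = -3/2.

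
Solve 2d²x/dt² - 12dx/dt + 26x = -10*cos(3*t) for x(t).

x = -cos(3*t)/17 + 9*sin(3*t)/34 + C1*cos(2*t)*exp(3*t) + C2*exp(3*t)*sin(2*t)

Divide through by 2: x'' - 6x' + 13x = -5*cos(3*t).
Characteristic equation r² - 6r + 13 = 0 has discriminant (-6)² - 4·(13) = -16 < 0, so r = 3 ± 2i.
Hence x_h = C1*cos(2*t)*exp(3*t) + C2*exp(3*t)*sin(2*t).
Try x_p = A*cos(3*t) + B*sin(3*t). Substituting and equating the coefficients of cos(3t) and sin(3t) gives A = -1/17, B = 9/34, so x_p = -cos(3*t)/17 + 9*sin(3*t)/34.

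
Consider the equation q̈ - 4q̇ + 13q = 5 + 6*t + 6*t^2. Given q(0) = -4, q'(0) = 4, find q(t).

q = 1193/2197 + 6*t**2/13 + 126*t/169 - 9981*cos(3*t)*exp(2*t)/2197 + 27112*exp(2*t)*sin(3*t)/6591

Characteristic equation r² - 4r + 13 = 0 has discriminant (-4)² - 4·(13) = -36 < 0, so r = 2 ± 3i.
Hence q_h = C1*cos(3*t)*exp(2*t) + C2*exp(2*t)*sin(3*t).
For the particular solution try q_p = A0 + A1*t + A2*t^2. Substituting and matching coefficients of each power of t gives A0 = 1193/2197, A1 = 126/169, A2 = 6/13, so q_p = 1193/2197 + 6*t^2/13 + 126*t/169.
General solution: q = 1193/2197 + 6*t^2/13 + 126*t/169 + C1*cos(3*t)*exp(2*t) + C2*exp(2*t)*sin(3*t).
Apply the initial conditions: q(0) = 1193/2197 + C1 = -4 and q'(0) = 126/169 + 2*C1 + 3*C2 = 4. Solving gives C1 = -9981/2197, C2 = 27112/6591.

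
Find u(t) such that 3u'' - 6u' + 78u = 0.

Divide through by 3: u'' - 2u' + 26u = 0.
Characteristic equation r² - 2r + 26 = 0 has discriminant (-2)² - 4·(26) = -100 < 0, so r = 1 ± 5i.
Hence u_h = C1*cos(5*t)*exp(t) + C2*exp(t)*sin(5*t).

u = C1*cos(5*t)*exp(t) + C2*exp(t)*sin(5*t)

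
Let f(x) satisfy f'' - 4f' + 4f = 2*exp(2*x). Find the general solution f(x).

Characteristic equation r² - 4r + 4 = 0 has discriminant (-4)² - 4·(4) = 0, so r = 2 is a repeated root.
Hence f_h = (C1 + C2*x)*exp(2*x).
Since exp(2*x) solves the homogeneous equation (r = 2 is a root of multiplicity 2), multiply the trial by x^2. Try f_p = A*x^2*exp(2*x). Substituting into the equation and dividing by exp(2*x) gives A = 1, so f_p = x^2*exp(2*x).

f = C1*exp(2*x) + x**2*exp(2*x) + C2*x*exp(2*x)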